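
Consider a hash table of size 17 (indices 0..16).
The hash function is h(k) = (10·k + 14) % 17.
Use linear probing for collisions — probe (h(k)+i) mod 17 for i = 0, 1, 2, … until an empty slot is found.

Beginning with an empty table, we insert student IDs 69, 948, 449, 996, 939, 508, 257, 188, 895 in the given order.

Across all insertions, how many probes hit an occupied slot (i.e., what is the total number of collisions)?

69 hashes to 7; slot 7 is free → place at 7.
948 hashes to 8; slot 8 is free → place at 8.
449 hashes to 16; slot 16 is free → place at 16.
996 hashes to 12; slot 12 is free → place at 12.
939 hashes to 3; slot 3 is free → place at 3.
508 hashes to 11; slot 11 is free → place at 11.
257 hashes to 0; slot 0 is free → place at 0.
188 hashes to 7; 7,8 taken → place at 9.
895 hashes to 5; slot 5 is free → place at 5.
Table: [257, -, -, 939, -, 895, -, 69, 948, 188, -, 508, 996, -, -, -, 449]

2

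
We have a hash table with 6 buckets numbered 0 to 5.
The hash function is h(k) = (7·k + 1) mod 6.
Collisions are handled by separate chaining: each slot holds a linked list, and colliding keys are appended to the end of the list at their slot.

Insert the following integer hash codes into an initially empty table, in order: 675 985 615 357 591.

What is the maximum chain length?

Insert 675: h=4, bucket 4 empty -> new chain.
Insert 985: h=2, bucket 2 empty -> new chain.
Insert 615: h=4, bucket 4 nonempty -> append to chain.
Insert 357: h=4, bucket 4 nonempty -> append to chain.
Insert 591: h=4, bucket 4 nonempty -> append to chain.
Final buckets:
0: —
1: —
2: 985
3: —
4: 675 -> 615 -> 357 -> 591
5: —

4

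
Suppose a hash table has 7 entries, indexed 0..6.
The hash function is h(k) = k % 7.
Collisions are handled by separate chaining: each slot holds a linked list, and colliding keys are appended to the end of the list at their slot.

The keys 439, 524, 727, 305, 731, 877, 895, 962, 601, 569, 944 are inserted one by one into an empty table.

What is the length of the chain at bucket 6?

439 → bucket 5
524 → bucket 6
727 → bucket 6 (collision)
305 → bucket 4
731 → bucket 3
877 → bucket 2
895 → bucket 6 (collision)
962 → bucket 3 (collision)
601 → bucket 6 (collision)
569 → bucket 2 (collision)
944 → bucket 6 (collision)
Final buckets:
0: _
1: _
2: 877 -> 569
3: 731 -> 962
4: 305
5: 439
6: 524 -> 727 -> 895 -> 601 -> 944

5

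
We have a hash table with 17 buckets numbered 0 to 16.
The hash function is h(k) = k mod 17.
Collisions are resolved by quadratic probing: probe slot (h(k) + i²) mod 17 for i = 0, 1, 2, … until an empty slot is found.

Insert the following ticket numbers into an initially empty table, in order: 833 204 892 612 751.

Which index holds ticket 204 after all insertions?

833 hashes to 0; slot 0 is free → place at 0.
204 hashes to 0; 0 taken → place at 1.
892 hashes to 8; slot 8 is free → place at 8.
612 hashes to 0; 0,1 taken → place at 4.
751 hashes to 3; slot 3 is free → place at 3.
Table: [833, 204, ., 751, 612, ., ., ., 892, ., ., ., ., ., ., ., .]

1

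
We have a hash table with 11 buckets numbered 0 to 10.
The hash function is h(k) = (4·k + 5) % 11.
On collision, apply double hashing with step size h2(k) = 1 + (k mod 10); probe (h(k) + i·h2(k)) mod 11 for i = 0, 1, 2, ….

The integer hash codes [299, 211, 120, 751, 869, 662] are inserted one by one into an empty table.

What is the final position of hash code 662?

8

Insert 299: h=2, slot 2 empty → index 2.
Insert 211: h=2, h2=2, slot 2 occupied → index 4.
Insert 120: h=1, slot 1 empty → index 1.
Insert 751: h=6, slot 6 empty → index 6.
Insert 869: h=5, slot 5 empty → index 5.
Insert 662: h=2, h2=3, slots 2,5 occupied → index 8.
Table: [_, 120, 299, _, 211, 869, 751, _, 662, _, _]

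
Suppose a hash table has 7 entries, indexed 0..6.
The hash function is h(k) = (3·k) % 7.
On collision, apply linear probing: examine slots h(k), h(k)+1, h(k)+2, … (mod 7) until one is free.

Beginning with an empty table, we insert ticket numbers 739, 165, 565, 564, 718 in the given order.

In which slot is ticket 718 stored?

2

739: h=5 → slot 5
165: h=5, probe 5,6 → slot 6
565: h=1 → slot 1
564: h=5, probe 5,6,0 → slot 0
718: h=5, probe 5,6,0,1,2 → slot 2
Table: [564, 565, 718, -, -, 739, 165]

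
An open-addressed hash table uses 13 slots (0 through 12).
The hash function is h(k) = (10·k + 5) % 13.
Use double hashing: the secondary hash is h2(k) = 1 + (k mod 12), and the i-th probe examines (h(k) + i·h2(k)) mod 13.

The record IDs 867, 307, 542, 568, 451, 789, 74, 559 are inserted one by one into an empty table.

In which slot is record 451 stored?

Insert 867: h=4, slot 4 empty -> index 4.
Insert 307: h=7, slot 7 empty -> index 7.
Insert 542: h=4, h2=3, slots 4,7 occupied -> index 10.
Insert 568: h=4, h2=5, slot 4 occupied -> index 9.
Insert 451: h=4, h2=8, slot 4 occupied -> index 12.
Insert 789: h=4, h2=10, slot 4 occupied -> index 1.
Insert 74: h=4, h2=3, slots 4,7,10 occupied -> index 0.
Insert 559: h=5, slot 5 empty -> index 5.
Table: [74, 789, _, _, 867, 559, _, 307, _, 568, 542, _, 451]

12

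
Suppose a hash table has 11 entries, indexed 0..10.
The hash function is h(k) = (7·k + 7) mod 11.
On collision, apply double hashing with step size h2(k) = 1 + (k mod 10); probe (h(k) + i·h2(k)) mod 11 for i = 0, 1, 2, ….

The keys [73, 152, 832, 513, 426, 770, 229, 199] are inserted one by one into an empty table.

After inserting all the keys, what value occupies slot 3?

229

73: h=1 => slot 1
152: h=4 => slot 4
832: h=1, h2=3, probe 1,4,7 => slot 7
513: h=1, h2=4, probe 1,5 => slot 5
426: h=8 => slot 8
770: h=7, h2=1, probe 7,8,9 => slot 9
229: h=4, h2=10, probe 4,3 => slot 3
199: h=3, h2=10, probe 3,2 => slot 2
Table: [∅, 73, 199, 229, 152, 513, ∅, 832, 426, 770, ∅]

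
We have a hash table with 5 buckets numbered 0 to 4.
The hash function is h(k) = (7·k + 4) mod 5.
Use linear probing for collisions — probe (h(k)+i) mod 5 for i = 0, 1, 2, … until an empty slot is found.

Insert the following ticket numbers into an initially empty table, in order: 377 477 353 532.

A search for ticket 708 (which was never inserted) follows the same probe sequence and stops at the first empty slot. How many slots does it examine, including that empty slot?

3

377 hashes to 3; slot 3 is free => place at 3.
477 hashes to 3; 3 taken => place at 4.
353 hashes to 0; slot 0 is free => place at 0.
532 hashes to 3; 3,4,0 taken => place at 1.
Table: [353, 532, _, 377, 477]
Lookup 708: h=0, probe 0,1,2 → slot 2 empty, not found.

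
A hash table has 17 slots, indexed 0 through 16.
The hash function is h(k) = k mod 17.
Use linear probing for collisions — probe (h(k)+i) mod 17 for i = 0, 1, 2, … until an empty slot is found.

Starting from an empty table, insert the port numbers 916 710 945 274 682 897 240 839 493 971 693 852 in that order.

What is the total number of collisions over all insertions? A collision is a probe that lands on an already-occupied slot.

15

916: h=15 → slot 15
710: h=13 → slot 13
945: h=10 → slot 10
274: h=2 → slot 2
682: h=2, probe 2,3 → slot 3
897: h=13, probe 13,14 → slot 14
240: h=2, probe 2,3,4 → slot 4
839: h=6 → slot 6
493: h=0 → slot 0
971: h=2, probe 2,3,4,5 → slot 5
693: h=13, probe 13,14,15,16 → slot 16
852: h=2, probe 2,3,4,5,6,7 → slot 7
Table: [493, —, 274, 682, 240, 971, 839, 852, —, —, 945, —, —, 710, 897, 916, 693]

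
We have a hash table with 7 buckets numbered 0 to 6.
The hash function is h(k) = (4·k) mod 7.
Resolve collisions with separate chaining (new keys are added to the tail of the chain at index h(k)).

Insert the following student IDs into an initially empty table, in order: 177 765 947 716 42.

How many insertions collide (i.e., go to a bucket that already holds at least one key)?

177 -> bucket 1
765 -> bucket 1 (collision)
947 -> bucket 1 (collision)
716 -> bucket 1 (collision)
42 -> bucket 0
Final buckets:
0: 42
1: 177 -> 765 -> 947 -> 716
2: ∅
3: ∅
4: ∅
5: ∅
6: ∅

3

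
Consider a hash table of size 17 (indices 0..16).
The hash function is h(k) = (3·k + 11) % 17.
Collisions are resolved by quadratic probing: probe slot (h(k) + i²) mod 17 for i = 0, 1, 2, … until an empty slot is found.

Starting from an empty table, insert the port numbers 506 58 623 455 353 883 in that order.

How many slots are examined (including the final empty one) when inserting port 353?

3

506 hashes to 16; slot 16 is free => place at 16.
58 hashes to 15; slot 15 is free => place at 15.
623 hashes to 10; slot 10 is free => place at 10.
455 hashes to 16; 16 taken => place at 0.
353 hashes to 16; 16,0 taken => place at 3.
883 hashes to 8; slot 8 is free => place at 8.
Table: [455, ., ., 353, ., ., ., ., 883, ., 623, ., ., ., ., 58, 506]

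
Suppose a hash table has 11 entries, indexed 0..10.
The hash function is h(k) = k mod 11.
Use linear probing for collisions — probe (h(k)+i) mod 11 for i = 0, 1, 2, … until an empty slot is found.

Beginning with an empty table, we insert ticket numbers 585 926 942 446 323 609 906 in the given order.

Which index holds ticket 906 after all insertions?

8

585: h=2 -> slot 2
926: h=2, probe 2,3 -> slot 3
942: h=7 -> slot 7
446: h=6 -> slot 6
323: h=4 -> slot 4
609: h=4, probe 4,5 -> slot 5
906: h=4, probe 4,5,6,7,8 -> slot 8
Table: [-, -, 585, 926, 323, 609, 446, 942, 906, -, -]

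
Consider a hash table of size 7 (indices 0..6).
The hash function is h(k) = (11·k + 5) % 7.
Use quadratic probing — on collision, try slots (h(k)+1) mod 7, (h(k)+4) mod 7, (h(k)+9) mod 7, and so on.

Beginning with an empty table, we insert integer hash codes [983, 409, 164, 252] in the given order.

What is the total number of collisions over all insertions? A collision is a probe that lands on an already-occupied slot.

3

983: h=3 -> slot 3
409: h=3, probe 3,4 -> slot 4
164: h=3, probe 3,4,0 -> slot 0
252: h=5 -> slot 5
Table: [164, —, —, 983, 409, 252, —]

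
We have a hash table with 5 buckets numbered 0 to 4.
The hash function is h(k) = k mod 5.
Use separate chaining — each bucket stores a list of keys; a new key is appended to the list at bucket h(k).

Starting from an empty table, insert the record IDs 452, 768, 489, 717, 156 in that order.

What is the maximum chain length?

2

Insert 452: h=2, bucket 2 empty → new chain.
Insert 768: h=3, bucket 3 empty → new chain.
Insert 489: h=4, bucket 4 empty → new chain.
Insert 717: h=2, bucket 2 nonempty → append to chain.
Insert 156: h=1, bucket 1 empty → new chain.
Final buckets:
0: ∅
1: 156
2: 452 -> 717
3: 768
4: 489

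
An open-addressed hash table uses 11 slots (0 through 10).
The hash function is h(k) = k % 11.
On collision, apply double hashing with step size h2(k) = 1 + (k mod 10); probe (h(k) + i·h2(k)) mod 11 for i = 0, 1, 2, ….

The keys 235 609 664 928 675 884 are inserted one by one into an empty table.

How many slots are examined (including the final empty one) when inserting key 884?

235: h=4 => slot 4
609: h=4, h2=10, probe 4,3 => slot 3
664: h=4, h2=5, probe 4,9 => slot 9
928: h=4, h2=9, probe 4,2 => slot 2
675: h=4, h2=6, probe 4,10 => slot 10
884: h=4, h2=5, probe 4,9,3,8 => slot 8
Table: [—, —, 928, 609, 235, —, —, —, 884, 664, 675]

4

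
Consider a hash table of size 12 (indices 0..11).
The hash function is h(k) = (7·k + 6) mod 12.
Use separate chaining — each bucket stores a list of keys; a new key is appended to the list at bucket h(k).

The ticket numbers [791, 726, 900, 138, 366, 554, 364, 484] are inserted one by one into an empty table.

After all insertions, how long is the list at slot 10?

791 → bucket 11
726 → bucket 0
900 → bucket 6
138 → bucket 0 (collision)
366 → bucket 0 (collision)
554 → bucket 8
364 → bucket 10
484 → bucket 10 (collision)
Final buckets:
0: 726 -> 138 -> 366
1: .
2: .
3: .
4: .
5: .
6: 900
7: .
8: 554
9: .
10: 364 -> 484
11: 791

2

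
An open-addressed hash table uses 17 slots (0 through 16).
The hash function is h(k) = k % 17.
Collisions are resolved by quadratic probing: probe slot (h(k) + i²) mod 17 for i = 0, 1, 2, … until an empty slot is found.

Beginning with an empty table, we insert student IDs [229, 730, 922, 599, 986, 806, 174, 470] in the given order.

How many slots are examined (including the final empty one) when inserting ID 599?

2

Insert 229: h=8, slot 8 empty => index 8.
Insert 730: h=16, slot 16 empty => index 16.
Insert 922: h=4, slot 4 empty => index 4.
Insert 599: h=4, slot 4 occupied => index 5.
Insert 986: h=0, slot 0 empty => index 0.
Insert 806: h=7, slot 7 empty => index 7.
Insert 174: h=4, slots 4,5,8 occupied => index 13.
Insert 470: h=11, slot 11 empty => index 11.
Table: [986, ., ., ., 922, 599, ., 806, 229, ., ., 470, ., 174, ., ., 730]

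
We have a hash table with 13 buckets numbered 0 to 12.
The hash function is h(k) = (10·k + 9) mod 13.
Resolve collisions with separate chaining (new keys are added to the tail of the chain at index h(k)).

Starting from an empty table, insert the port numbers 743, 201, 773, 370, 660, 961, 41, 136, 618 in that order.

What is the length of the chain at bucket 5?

1

Insert 743: h=3, bucket 3 empty → new chain.
Insert 201: h=4, bucket 4 empty → new chain.
Insert 773: h=4, bucket 4 nonempty → append to chain.
Insert 370: h=4, bucket 4 nonempty → append to chain.
Insert 660: h=5, bucket 5 empty → new chain.
Insert 961: h=12, bucket 12 empty → new chain.
Insert 41: h=3, bucket 3 nonempty → append to chain.
Insert 136: h=4, bucket 4 nonempty → append to chain.
Insert 618: h=1, bucket 1 empty → new chain.
Final buckets:
0: ∅
1: 618
2: ∅
3: 743 -> 41
4: 201 -> 773 -> 370 -> 136
5: 660
6: ∅
7: ∅
8: ∅
9: ∅
10: ∅
11: ∅
12: 961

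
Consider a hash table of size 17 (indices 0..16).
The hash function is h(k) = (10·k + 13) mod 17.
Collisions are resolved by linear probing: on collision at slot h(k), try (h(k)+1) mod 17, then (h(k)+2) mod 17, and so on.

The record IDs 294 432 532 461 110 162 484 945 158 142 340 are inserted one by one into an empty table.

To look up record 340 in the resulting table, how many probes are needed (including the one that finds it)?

5

Insert 294: h=12, slot 12 empty -> index 12.
Insert 432: h=15, slot 15 empty -> index 15.
Insert 532: h=12, slot 12 occupied -> index 13.
Insert 461: h=16, slot 16 empty -> index 16.
Insert 110: h=8, slot 8 empty -> index 8.
Insert 162: h=1, slot 1 empty -> index 1.
Insert 484: h=8, slot 8 occupied -> index 9.
Insert 945: h=11, slot 11 empty -> index 11.
Insert 158: h=12, slots 12,13 occupied -> index 14.
Insert 142: h=5, slot 5 empty -> index 5.
Insert 340: h=13, slots 13,14,15,16 occupied -> index 0.
Table: [340, 162, _, _, _, 142, _, _, 110, 484, _, 945, 294, 532, 158, 432, 461]
Lookup 340: h=13, probe 13,14,15,16,0 → found at 0.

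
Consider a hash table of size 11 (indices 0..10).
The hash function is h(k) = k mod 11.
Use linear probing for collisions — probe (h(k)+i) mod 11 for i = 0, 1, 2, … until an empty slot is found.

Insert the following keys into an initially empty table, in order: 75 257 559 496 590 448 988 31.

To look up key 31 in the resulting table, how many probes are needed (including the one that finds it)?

75: h=9 -> slot 9
257: h=4 -> slot 4
559: h=9, probe 9,10 -> slot 10
496: h=1 -> slot 1
590: h=7 -> slot 7
448: h=8 -> slot 8
988: h=9, probe 9,10,0 -> slot 0
31: h=9, probe 9,10,0,1,2 -> slot 2
Table: [988, 496, 31, ∅, 257, ∅, ∅, 590, 448, 75, 559]
Lookup 31: h=9, probe 9,10,0,1,2 → found at 2.

5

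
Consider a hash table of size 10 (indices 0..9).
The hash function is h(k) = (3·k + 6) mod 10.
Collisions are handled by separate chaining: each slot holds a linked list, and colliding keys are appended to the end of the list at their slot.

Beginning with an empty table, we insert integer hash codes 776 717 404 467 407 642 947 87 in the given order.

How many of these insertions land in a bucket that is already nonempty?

4

Insert 776: h=4, bucket 4 empty → new chain.
Insert 717: h=7, bucket 7 empty → new chain.
Insert 404: h=8, bucket 8 empty → new chain.
Insert 467: h=7, bucket 7 nonempty → append to chain.
Insert 407: h=7, bucket 7 nonempty → append to chain.
Insert 642: h=2, bucket 2 empty → new chain.
Insert 947: h=7, bucket 7 nonempty → append to chain.
Insert 87: h=7, bucket 7 nonempty → append to chain.
Final buckets:
0: -
1: -
2: 642
3: -
4: 776
5: -
6: -
7: 717 -> 467 -> 407 -> 947 -> 87
8: 404
9: -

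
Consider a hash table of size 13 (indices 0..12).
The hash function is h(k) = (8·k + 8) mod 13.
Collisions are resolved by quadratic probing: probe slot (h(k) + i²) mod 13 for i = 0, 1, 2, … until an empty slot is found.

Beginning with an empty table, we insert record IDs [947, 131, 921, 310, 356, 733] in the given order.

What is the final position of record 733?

0

947 hashes to 5; slot 5 is free -> place at 5.
131 hashes to 3; slot 3 is free -> place at 3.
921 hashes to 5; 5 taken -> place at 6.
310 hashes to 5; 5,6 taken -> place at 9.
356 hashes to 9; 9 taken -> place at 10.
733 hashes to 9; 9,10 taken -> place at 0.
Table: [733, ., ., 131, ., 947, 921, ., ., 310, 356, ., .]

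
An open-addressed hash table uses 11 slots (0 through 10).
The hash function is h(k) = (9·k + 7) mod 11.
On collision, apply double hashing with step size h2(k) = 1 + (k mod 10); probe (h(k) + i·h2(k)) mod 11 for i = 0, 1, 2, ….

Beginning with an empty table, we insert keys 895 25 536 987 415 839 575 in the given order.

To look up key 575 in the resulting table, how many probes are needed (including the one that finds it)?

895 hashes to 10; slot 10 is free => place at 10.
25 hashes to 1; slot 1 is free => place at 1.
536 hashes to 2; slot 2 is free => place at 2.
987 hashes to 2, h2=8; 2,10 taken => place at 7.
415 hashes to 2, h2=6; 2 taken => place at 8.
839 hashes to 1, h2=10; 1 taken => place at 0.
575 hashes to 1, h2=6; 1,7,2,8 taken => place at 3.
Table: [839, 25, 536, 575, ., ., ., 987, 415, ., 895]
Lookup 575: h=1, h2=6, probe 1,7,2,8,3 → found at 3.

5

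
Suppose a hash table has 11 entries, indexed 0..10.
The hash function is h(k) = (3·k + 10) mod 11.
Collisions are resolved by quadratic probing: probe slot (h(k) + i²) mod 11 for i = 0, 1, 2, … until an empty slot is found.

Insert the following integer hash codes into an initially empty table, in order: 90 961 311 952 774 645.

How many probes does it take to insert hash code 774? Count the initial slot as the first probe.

90: h=5 -> slot 5
961: h=0 -> slot 0
311: h=8 -> slot 8
952: h=6 -> slot 6
774: h=0, probe 0,1 -> slot 1
645: h=9 -> slot 9
Table: [961, 774, -, -, -, 90, 952, -, 311, 645, -]

2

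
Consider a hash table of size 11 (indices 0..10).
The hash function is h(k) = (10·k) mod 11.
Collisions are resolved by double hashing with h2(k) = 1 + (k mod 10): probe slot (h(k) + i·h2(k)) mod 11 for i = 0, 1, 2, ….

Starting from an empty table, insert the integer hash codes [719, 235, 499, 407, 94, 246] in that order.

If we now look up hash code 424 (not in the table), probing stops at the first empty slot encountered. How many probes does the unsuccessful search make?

Insert 719: h=7, slot 7 empty => index 7.
Insert 235: h=7, h2=6, slot 7 occupied => index 2.
Insert 499: h=7, h2=10, slot 7 occupied => index 6.
Insert 407: h=0, slot 0 empty => index 0.
Insert 94: h=5, slot 5 empty => index 5.
Insert 246: h=7, h2=7, slot 7 occupied => index 3.
Table: [407, —, 235, 246, —, 94, 499, 719, —, —, —]
Lookup 424: h=5, h2=5, probe 5,10 → slot 10 empty, not found.

2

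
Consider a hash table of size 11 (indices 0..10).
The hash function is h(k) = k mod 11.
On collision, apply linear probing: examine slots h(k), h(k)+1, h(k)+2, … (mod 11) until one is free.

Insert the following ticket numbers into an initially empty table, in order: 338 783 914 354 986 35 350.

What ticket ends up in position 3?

338 hashes to 8; slot 8 is free → place at 8.
783 hashes to 2; slot 2 is free → place at 2.
914 hashes to 1; slot 1 is free → place at 1.
354 hashes to 2; 2 taken → place at 3.
986 hashes to 7; slot 7 is free → place at 7.
35 hashes to 2; 2,3 taken → place at 4.
350 hashes to 9; slot 9 is free → place at 9.
Table: [-, 914, 783, 354, 35, -, -, 986, 338, 350, -]

354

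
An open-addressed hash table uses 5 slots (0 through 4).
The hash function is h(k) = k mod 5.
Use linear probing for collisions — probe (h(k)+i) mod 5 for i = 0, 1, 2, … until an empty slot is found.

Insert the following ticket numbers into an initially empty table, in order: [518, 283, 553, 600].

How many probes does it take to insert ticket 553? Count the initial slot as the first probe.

3

518: h=3 → slot 3
283: h=3, probe 3,4 → slot 4
553: h=3, probe 3,4,0 → slot 0
600: h=0, probe 0,1 → slot 1
Table: [553, 600, ., 518, 283]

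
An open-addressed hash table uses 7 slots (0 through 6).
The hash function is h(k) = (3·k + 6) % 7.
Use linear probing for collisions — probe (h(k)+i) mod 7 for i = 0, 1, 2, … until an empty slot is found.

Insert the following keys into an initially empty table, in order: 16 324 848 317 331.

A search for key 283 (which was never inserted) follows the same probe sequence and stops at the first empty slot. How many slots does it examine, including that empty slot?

16: h=5 => slot 5
324: h=5, probe 5,6 => slot 6
848: h=2 => slot 2
317: h=5, probe 5,6,0 => slot 0
331: h=5, probe 5,6,0,1 => slot 1
Table: [317, 331, 848, ∅, ∅, 16, 324]
Lookup 283: h=1, probe 1,2,3 → slot 3 empty, not found.

3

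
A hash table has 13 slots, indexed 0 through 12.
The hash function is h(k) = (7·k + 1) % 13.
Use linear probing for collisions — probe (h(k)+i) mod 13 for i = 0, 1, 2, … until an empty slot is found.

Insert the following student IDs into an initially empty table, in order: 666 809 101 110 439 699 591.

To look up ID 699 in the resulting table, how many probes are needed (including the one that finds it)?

3

Insert 666: h=9, slot 9 empty -> index 9.
Insert 809: h=9, slot 9 occupied -> index 10.
Insert 101: h=6, slot 6 empty -> index 6.
Insert 110: h=4, slot 4 empty -> index 4.
Insert 439: h=6, slot 6 occupied -> index 7.
Insert 699: h=6, slots 6,7 occupied -> index 8.
Insert 591: h=4, slot 4 occupied -> index 5.
Table: [∅, ∅, ∅, ∅, 110, 591, 101, 439, 699, 666, 809, ∅, ∅]
Lookup 699: h=6, probe 6,7,8 → found at 8.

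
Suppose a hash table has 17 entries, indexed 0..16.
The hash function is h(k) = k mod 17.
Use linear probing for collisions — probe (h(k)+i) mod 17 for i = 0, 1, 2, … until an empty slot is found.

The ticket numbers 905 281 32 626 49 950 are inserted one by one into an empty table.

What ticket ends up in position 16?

49

905 hashes to 4; slot 4 is free -> place at 4.
281 hashes to 9; slot 9 is free -> place at 9.
32 hashes to 15; slot 15 is free -> place at 15.
626 hashes to 14; slot 14 is free -> place at 14.
49 hashes to 15; 15 taken -> place at 16.
950 hashes to 15; 15,16 taken -> place at 0.
Table: [950, —, —, —, 905, —, —, —, —, 281, —, —, —, —, 626, 32, 49]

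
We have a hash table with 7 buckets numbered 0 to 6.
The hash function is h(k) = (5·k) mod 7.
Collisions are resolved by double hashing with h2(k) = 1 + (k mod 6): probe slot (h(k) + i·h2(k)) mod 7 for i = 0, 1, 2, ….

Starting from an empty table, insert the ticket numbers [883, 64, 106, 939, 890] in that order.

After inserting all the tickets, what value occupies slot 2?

Insert 883: h=5, slot 5 empty → index 5.
Insert 64: h=5, h2=5, slot 5 occupied → index 3.
Insert 106: h=5, h2=5, slots 5,3 occupied → index 1.
Insert 939: h=5, h2=4, slot 5 occupied → index 2.
Insert 890: h=5, h2=3, slots 5,1 occupied → index 4.
Table: [—, 106, 939, 64, 890, 883, —]

939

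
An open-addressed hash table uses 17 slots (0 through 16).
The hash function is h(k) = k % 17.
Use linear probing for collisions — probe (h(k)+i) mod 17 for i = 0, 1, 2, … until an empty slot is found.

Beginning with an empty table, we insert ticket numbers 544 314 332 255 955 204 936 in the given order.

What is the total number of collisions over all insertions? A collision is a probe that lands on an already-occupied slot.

6

544: h=0 => slot 0
314: h=8 => slot 8
332: h=9 => slot 9
255: h=0, probe 0,1 => slot 1
955: h=3 => slot 3
204: h=0, probe 0,1,2 => slot 2
936: h=1, probe 1,2,3,4 => slot 4
Table: [544, 255, 204, 955, 936, ., ., ., 314, 332, ., ., ., ., ., ., .]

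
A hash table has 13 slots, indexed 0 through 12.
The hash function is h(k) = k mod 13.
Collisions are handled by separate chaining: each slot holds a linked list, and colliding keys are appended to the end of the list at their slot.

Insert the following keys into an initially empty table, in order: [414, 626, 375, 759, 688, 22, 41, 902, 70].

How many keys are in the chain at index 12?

414 → bucket 11
626 → bucket 2
375 → bucket 11 (collision)
759 → bucket 5
688 → bucket 12
22 → bucket 9
41 → bucket 2 (collision)
902 → bucket 5 (collision)
70 → bucket 5 (collision)
Final buckets:
0: _
1: _
2: 626 -> 41
3: _
4: _
5: 759 -> 902 -> 70
6: _
7: _
8: _
9: 22
10: _
11: 414 -> 375
12: 688

1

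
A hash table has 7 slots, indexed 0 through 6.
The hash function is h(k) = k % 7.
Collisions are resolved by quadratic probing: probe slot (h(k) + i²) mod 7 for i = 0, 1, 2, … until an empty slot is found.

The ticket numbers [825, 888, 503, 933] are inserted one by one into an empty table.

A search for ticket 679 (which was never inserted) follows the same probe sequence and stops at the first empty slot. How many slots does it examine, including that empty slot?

825: h=6 => slot 6
888: h=6, probe 6,0 => slot 0
503: h=6, probe 6,0,3 => slot 3
933: h=2 => slot 2
Table: [888, —, 933, 503, —, —, 825]
Lookup 679: h=0, probe 0,1 → slot 1 empty, not found.

2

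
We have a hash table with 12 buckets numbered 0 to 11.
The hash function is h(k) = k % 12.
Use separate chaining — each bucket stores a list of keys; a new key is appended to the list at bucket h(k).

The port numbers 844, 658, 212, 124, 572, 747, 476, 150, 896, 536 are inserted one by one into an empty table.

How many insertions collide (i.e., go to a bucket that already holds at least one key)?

844 → bucket 4
658 → bucket 10
212 → bucket 8
124 → bucket 4 (collision)
572 → bucket 8 (collision)
747 → bucket 3
476 → bucket 8 (collision)
150 → bucket 6
896 → bucket 8 (collision)
536 → bucket 8 (collision)
Final buckets:
0: ∅
1: ∅
2: ∅
3: 747
4: 844 -> 124
5: ∅
6: 150
7: ∅
8: 212 -> 572 -> 476 -> 896 -> 536
9: ∅
10: 658
11: ∅

5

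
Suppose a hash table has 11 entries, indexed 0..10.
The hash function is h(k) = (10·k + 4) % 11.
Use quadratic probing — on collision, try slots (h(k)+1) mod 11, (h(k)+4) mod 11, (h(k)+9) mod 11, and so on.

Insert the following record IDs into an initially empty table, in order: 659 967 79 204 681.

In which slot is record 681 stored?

659: h=5 → slot 5
967: h=5, probe 5,6 → slot 6
79: h=2 → slot 2
204: h=9 → slot 9
681: h=5, probe 5,6,9,3 → slot 3
Table: [—, —, 79, 681, —, 659, 967, —, —, 204, —]

3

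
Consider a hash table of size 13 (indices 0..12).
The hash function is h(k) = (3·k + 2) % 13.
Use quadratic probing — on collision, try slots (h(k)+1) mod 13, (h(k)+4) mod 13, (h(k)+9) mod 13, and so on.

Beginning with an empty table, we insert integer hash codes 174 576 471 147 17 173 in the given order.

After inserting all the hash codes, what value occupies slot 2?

147

Insert 174: h=4, slot 4 empty → index 4.
Insert 576: h=1, slot 1 empty → index 1.
Insert 471: h=11, slot 11 empty → index 11.
Insert 147: h=1, slot 1 occupied → index 2.
Insert 17: h=1, slots 1,2 occupied → index 5.
Insert 173: h=1, slots 1,2,5 occupied → index 10.
Table: [∅, 576, 147, ∅, 174, 17, ∅, ∅, ∅, ∅, 173, 471, ∅]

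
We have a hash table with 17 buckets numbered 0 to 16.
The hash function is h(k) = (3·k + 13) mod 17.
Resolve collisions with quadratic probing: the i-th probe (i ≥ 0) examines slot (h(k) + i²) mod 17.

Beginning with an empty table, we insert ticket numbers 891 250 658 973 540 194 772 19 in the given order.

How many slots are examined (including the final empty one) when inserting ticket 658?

891 hashes to 0; slot 0 is free => place at 0.
250 hashes to 15; slot 15 is free => place at 15.
658 hashes to 15; 15 taken => place at 16.
973 hashes to 8; slot 8 is free => place at 8.
540 hashes to 1; slot 1 is free => place at 1.
194 hashes to 0; 0,1 taken => place at 4.
772 hashes to 0; 0,1,4 taken => place at 9.
19 hashes to 2; slot 2 is free => place at 2.
Table: [891, 540, 19, ∅, 194, ∅, ∅, ∅, 973, 772, ∅, ∅, ∅, ∅, ∅, 250, 658]

2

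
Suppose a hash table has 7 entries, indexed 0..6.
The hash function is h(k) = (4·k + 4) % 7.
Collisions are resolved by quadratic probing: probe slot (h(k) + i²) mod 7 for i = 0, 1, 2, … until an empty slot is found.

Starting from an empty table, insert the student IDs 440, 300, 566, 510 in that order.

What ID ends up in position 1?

300

440 hashes to 0; slot 0 is free => place at 0.
300 hashes to 0; 0 taken => place at 1.
566 hashes to 0; 0,1 taken => place at 4.
510 hashes to 0; 0,1,4 taken => place at 2.
Table: [440, 300, 510, ∅, 566, ∅, ∅]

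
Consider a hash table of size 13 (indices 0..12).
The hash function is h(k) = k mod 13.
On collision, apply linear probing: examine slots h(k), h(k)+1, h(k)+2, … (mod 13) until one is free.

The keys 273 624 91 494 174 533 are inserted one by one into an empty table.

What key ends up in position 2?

Insert 273: h=0, slot 0 empty → index 0.
Insert 624: h=0, slot 0 occupied → index 1.
Insert 91: h=0, slots 0,1 occupied → index 2.
Insert 494: h=0, slots 0,1,2 occupied → index 3.
Insert 174: h=5, slot 5 empty → index 5.
Insert 533: h=0, slots 0,1,2,3 occupied → index 4.
Table: [273, 624, 91, 494, 533, 174, ∅, ∅, ∅, ∅, ∅, ∅, ∅]

91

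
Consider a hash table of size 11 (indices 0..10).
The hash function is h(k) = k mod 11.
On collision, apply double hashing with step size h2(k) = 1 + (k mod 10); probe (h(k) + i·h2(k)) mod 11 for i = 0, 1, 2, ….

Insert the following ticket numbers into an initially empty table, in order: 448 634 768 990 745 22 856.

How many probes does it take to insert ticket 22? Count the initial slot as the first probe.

3

448: h=8 → slot 8
634: h=7 → slot 7
768: h=9 → slot 9
990: h=0 → slot 0
745: h=8, h2=6, probe 8,3 → slot 3
22: h=0, h2=3, probe 0,3,6 → slot 6
856: h=9, h2=7, probe 9,5 → slot 5
Table: [990, ., ., 745, ., 856, 22, 634, 448, 768, .]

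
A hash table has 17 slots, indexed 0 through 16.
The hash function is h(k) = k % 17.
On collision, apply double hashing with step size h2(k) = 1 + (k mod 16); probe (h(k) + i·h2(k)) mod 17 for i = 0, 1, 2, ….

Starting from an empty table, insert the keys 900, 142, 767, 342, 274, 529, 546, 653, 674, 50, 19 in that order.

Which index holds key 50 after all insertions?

900 hashes to 16; slot 16 is free -> place at 16.
142 hashes to 6; slot 6 is free -> place at 6.
767 hashes to 2; slot 2 is free -> place at 2.
342 hashes to 2, h2=7; 2 taken -> place at 9.
274 hashes to 2, h2=3; 2 taken -> place at 5.
529 hashes to 2, h2=2; 2 taken -> place at 4.
546 hashes to 2, h2=3; 2,5 taken -> place at 8.
653 hashes to 7; slot 7 is free -> place at 7.
674 hashes to 11; slot 11 is free -> place at 11.
50 hashes to 16, h2=3; 16,2,5,8,11 taken -> place at 14.
19 hashes to 2, h2=4; 2,6 taken -> place at 10.
Table: [∅, ∅, 767, ∅, 529, 274, 142, 653, 546, 342, 19, 674, ∅, ∅, 50, ∅, 900]

14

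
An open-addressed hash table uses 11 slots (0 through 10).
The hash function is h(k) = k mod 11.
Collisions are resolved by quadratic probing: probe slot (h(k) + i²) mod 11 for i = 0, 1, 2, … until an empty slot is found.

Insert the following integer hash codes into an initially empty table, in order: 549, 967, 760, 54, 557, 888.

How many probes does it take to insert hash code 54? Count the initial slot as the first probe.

Insert 549: h=10, slot 10 empty => index 10.
Insert 967: h=10, slot 10 occupied => index 0.
Insert 760: h=1, slot 1 empty => index 1.
Insert 54: h=10, slots 10,0 occupied => index 3.
Insert 557: h=7, slot 7 empty => index 7.
Insert 888: h=8, slot 8 empty => index 8.
Table: [967, 760, ., 54, ., ., ., 557, 888, ., 549]

3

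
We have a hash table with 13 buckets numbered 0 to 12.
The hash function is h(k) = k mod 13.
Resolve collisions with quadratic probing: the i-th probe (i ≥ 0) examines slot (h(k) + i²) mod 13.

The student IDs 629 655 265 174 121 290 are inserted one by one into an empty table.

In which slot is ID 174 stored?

629 hashes to 5; slot 5 is free -> place at 5.
655 hashes to 5; 5 taken -> place at 6.
265 hashes to 5; 5,6 taken -> place at 9.
174 hashes to 5; 5,6,9 taken -> place at 1.
121 hashes to 4; slot 4 is free -> place at 4.
290 hashes to 4; 4,5 taken -> place at 8.
Table: [_, 174, _, _, 121, 629, 655, _, 290, 265, _, _, _]

1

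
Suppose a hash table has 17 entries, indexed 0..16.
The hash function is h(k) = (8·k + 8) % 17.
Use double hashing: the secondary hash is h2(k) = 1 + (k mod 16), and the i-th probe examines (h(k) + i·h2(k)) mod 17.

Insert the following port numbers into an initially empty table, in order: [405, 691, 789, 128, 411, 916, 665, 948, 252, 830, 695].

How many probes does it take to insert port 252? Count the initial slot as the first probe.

2

405: h=1 → slot 1
691: h=11 → slot 11
789: h=13 → slot 13
128: h=12 → slot 12
411: h=15 → slot 15
916: h=9 → slot 9
665: h=7 → slot 7
948: h=10 → slot 10
252: h=1, h2=13, probe 1,14 → slot 14
830: h=1, h2=15, probe 1,16 → slot 16
695: h=9, h2=8, probe 9,0 → slot 0
Table: [695, 405, _, _, _, _, _, 665, _, 916, 948, 691, 128, 789, 252, 411, 830]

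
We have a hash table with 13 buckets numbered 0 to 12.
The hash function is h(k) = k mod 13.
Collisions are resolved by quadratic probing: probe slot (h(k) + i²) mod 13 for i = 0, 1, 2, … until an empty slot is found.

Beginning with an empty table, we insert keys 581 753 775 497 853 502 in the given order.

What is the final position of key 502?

11

581 hashes to 9; slot 9 is free → place at 9.
753 hashes to 12; slot 12 is free → place at 12.
775 hashes to 8; slot 8 is free → place at 8.
497 hashes to 3; slot 3 is free → place at 3.
853 hashes to 8; 8,9,12 taken → place at 4.
502 hashes to 8; 8,9,12,4 taken → place at 11.
Table: [—, —, —, 497, 853, —, —, —, 775, 581, —, 502, 753]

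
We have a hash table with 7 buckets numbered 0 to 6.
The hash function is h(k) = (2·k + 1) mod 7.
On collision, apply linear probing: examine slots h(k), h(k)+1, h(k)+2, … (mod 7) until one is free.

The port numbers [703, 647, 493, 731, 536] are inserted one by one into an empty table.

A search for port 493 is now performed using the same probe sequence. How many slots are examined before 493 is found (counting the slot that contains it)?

3

Insert 703: h=0, slot 0 empty → index 0.
Insert 647: h=0, slot 0 occupied → index 1.
Insert 493: h=0, slots 0,1 occupied → index 2.
Insert 731: h=0, slots 0,1,2 occupied → index 3.
Insert 536: h=2, slots 2,3 occupied → index 4.
Table: [703, 647, 493, 731, 536, ., .]
Lookup 493: h=0, probe 0,1,2 → found at 2.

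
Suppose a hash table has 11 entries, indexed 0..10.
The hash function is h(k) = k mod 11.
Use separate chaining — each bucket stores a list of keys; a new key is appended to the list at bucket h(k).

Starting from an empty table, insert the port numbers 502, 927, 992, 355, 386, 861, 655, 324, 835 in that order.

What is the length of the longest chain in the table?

3

502 -> bucket 7
927 -> bucket 3
992 -> bucket 2
355 -> bucket 3 (collision)
386 -> bucket 1
861 -> bucket 3 (collision)
655 -> bucket 6
324 -> bucket 5
835 -> bucket 10
Final buckets:
0: -
1: 386
2: 992
3: 927 -> 355 -> 861
4: -
5: 324
6: 655
7: 502
8: -
9: -
10: 835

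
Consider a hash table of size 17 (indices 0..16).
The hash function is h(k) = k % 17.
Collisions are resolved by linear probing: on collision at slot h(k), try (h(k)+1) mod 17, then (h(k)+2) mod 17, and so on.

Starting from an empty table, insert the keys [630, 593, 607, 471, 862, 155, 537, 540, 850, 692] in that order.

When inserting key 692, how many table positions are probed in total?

9

Insert 630: h=1, slot 1 empty → index 1.
Insert 593: h=15, slot 15 empty → index 15.
Insert 607: h=12, slot 12 empty → index 12.
Insert 471: h=12, slot 12 occupied → index 13.
Insert 862: h=12, slots 12,13 occupied → index 14.
Insert 155: h=2, slot 2 empty → index 2.
Insert 537: h=10, slot 10 empty → index 10.
Insert 540: h=13, slots 13,14,15 occupied → index 16.
Insert 850: h=0, slot 0 empty → index 0.
Insert 692: h=12, slots 12,13,14,15,16,0,1,2 occupied → index 3.
Table: [850, 630, 155, 692, —, —, —, —, —, —, 537, —, 607, 471, 862, 593, 540]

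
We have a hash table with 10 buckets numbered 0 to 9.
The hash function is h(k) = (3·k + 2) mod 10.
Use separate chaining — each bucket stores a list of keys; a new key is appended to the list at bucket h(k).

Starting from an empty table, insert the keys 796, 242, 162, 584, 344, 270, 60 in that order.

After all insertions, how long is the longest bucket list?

2

796 → bucket 0
242 → bucket 8
162 → bucket 8 (collision)
584 → bucket 4
344 → bucket 4 (collision)
270 → bucket 2
60 → bucket 2 (collision)
Final buckets:
0: 796
1: -
2: 270 -> 60
3: -
4: 584 -> 344
5: -
6: -
7: -
8: 242 -> 162
9: -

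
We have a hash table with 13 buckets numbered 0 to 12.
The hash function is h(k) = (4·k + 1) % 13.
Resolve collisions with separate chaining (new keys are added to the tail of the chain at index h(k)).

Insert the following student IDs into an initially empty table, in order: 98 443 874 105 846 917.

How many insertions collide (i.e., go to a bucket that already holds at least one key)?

98 → bucket 3
443 → bucket 5
874 → bucket 0
105 → bucket 5 (collision)
846 → bucket 5 (collision)
917 → bucket 3 (collision)
Final buckets:
0: 874
1: _
2: _
3: 98 -> 917
4: _
5: 443 -> 105 -> 846
6: _
7: _
8: _
9: _
10: _
11: _
12: _

3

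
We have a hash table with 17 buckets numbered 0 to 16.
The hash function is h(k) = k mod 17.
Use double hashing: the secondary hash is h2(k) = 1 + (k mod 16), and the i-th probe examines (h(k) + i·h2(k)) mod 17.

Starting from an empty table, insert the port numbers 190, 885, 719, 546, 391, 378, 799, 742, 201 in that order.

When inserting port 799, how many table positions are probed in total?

190 hashes to 3; slot 3 is free => place at 3.
885 hashes to 1; slot 1 is free => place at 1.
719 hashes to 5; slot 5 is free => place at 5.
546 hashes to 2; slot 2 is free => place at 2.
391 hashes to 0; slot 0 is free => place at 0.
378 hashes to 4; slot 4 is free => place at 4.
799 hashes to 0, h2=16; 0 taken => place at 16.
742 hashes to 11; slot 11 is free => place at 11.
201 hashes to 14; slot 14 is free => place at 14.
Table: [391, 885, 546, 190, 378, 719, —, —, —, —, —, 742, —, —, 201, —, 799]

2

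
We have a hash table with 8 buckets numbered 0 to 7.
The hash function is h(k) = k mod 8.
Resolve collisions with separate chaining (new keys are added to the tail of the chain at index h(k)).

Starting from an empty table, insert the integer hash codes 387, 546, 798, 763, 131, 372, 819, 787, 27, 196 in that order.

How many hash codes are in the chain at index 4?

2

387 → bucket 3
546 → bucket 2
798 → bucket 6
763 → bucket 3 (collision)
131 → bucket 3 (collision)
372 → bucket 4
819 → bucket 3 (collision)
787 → bucket 3 (collision)
27 → bucket 3 (collision)
196 → bucket 4 (collision)
Final buckets:
0: .
1: .
2: 546
3: 387 -> 763 -> 131 -> 819 -> 787 -> 27
4: 372 -> 196
5: .
6: 798
7: .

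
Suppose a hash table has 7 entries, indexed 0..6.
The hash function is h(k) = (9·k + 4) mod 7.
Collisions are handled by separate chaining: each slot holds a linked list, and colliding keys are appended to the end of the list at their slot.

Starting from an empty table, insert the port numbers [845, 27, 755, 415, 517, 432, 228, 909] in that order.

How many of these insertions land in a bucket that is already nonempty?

4

845 → bucket 0
27 → bucket 2
755 → bucket 2 (collision)
415 → bucket 1
517 → bucket 2 (collision)
432 → bucket 0 (collision)
228 → bucket 5
909 → bucket 2 (collision)
Final buckets:
0: 845 -> 432
1: 415
2: 27 -> 755 -> 517 -> 909
3: —
4: —
5: 228
6: —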